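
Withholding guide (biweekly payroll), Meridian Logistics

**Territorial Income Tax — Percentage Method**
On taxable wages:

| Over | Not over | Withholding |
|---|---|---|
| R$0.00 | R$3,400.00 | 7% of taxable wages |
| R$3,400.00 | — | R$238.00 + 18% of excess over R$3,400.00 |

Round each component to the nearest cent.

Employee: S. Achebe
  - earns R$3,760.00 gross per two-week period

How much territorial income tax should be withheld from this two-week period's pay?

Territorial Income Tax: taxable = R$3,760.00
  R$238.00 + 18% × (R$3,760.00 − R$3,400.00) = R$238.00 + 18% × R$360.00 = R$302.80

R$302.80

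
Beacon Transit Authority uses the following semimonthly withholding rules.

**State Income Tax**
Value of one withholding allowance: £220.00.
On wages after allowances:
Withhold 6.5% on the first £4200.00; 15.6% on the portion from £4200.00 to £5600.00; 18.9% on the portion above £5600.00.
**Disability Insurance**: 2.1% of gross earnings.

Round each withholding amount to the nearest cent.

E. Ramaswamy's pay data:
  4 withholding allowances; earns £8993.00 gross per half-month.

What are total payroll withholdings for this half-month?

£1155.21

State Income Tax: taxable = £8993.00 − 4×£220.00 = £8113.00
  £491.40 + 18.9% × (£8113.00 − £5600.00) = £491.40 + 18.9% × £2513.00 = £966.36
Disability Insurance: 2.1% × £8993.00 = £188.85
Total: £966.36 + £188.85 = £1155.21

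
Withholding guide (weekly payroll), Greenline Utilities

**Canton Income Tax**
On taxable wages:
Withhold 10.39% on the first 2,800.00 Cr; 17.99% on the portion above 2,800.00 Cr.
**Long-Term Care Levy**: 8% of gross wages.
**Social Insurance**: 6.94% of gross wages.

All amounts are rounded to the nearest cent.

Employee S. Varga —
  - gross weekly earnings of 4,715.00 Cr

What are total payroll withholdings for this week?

1,339.85 Cr

Canton Income Tax: taxable = 4,715.00 Cr
  290.92 Cr + 17.99% × (4,715.00 Cr − 2,800.00 Cr) = 290.92 Cr + 17.99% × 1,915.00 Cr = 635.43 Cr
Long-Term Care Levy: 8% × 4,715.00 Cr = 377.20 Cr
Social Insurance: 6.94% × 4,715.00 Cr = 327.22 Cr
Total: 635.43 Cr + 377.20 Cr + 327.22 Cr = 1,339.85 Cr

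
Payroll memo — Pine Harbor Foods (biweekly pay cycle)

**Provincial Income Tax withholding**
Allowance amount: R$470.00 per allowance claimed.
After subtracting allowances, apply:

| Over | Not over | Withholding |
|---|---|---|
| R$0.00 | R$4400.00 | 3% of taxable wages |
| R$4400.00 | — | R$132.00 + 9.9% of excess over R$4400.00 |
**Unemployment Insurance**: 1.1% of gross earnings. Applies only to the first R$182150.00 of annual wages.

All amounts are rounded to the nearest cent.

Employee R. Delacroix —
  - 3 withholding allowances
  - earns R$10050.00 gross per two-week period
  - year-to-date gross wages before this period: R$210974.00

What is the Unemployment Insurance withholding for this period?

R$0.00

Unemployment Insurance: YTD R$210974.00 ≥ cap R$182150.00 → R$0.00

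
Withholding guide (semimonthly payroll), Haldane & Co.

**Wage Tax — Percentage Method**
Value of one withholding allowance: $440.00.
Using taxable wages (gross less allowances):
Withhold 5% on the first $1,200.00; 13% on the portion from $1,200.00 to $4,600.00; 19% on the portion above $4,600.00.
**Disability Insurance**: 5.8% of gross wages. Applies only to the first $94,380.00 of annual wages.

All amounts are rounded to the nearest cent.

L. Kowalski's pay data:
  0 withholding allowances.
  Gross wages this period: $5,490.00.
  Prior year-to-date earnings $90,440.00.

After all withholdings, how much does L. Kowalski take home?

Wage Tax: taxable = $5,490.00
  $502.00 + 19% × ($5,490.00 − $4,600.00) = $502.00 + 19% × $890.00 = $671.10
Disability Insurance: cap $94,380.00 − YTD $90,440.00 = $3,940.00 subject; 5.8% × $3,940.00 = $228.52
Total withheld: $671.10 + $228.52 = $899.62
Net pay: $5,490.00 − $899.62 = $4,590.38

$4,590.38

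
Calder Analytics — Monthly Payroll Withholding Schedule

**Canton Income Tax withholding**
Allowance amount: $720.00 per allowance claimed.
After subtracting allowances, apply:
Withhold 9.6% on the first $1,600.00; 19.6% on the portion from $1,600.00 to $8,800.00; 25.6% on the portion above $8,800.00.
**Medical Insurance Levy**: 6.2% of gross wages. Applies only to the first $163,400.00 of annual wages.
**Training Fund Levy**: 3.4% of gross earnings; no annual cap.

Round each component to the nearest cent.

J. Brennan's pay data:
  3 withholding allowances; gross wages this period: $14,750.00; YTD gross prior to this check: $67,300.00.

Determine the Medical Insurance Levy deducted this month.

$914.50

Medical Insurance Levy: 6.2% × $14,750.00 = $914.50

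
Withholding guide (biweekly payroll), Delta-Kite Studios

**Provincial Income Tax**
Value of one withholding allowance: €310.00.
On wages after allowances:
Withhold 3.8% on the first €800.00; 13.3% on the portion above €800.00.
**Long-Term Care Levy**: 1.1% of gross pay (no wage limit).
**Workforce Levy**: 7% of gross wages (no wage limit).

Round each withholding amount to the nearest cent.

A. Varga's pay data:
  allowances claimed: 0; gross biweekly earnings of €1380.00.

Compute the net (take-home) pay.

€1160.68

Provincial Income Tax: taxable = €1380.00
  €30.40 + 13.3% × (€1380.00 − €800.00) = €30.40 + 13.3% × €580.00 = €107.54
Long-Term Care Levy: 1.1% × €1380.00 = €15.18
Workforce Levy: 7% × €1380.00 = €96.60
Total withheld: €107.54 + €15.18 + €96.60 = €219.32
Net pay: €1380.00 − €219.32 = €1160.68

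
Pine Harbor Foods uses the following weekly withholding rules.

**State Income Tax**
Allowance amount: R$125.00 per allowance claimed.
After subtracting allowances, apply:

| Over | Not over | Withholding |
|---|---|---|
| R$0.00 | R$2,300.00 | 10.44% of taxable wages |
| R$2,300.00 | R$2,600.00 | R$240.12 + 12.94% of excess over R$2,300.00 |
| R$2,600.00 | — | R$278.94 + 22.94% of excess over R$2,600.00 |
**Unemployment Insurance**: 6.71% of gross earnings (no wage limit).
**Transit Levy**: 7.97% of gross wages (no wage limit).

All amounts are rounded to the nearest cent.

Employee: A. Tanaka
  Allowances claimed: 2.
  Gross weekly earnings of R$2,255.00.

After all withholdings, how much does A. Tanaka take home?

R$1,714.65

State Income Tax: taxable = R$2,255.00 − 2×R$125.00 = R$2,005.00
  10.44% × R$2,005.00 = R$209.32
Unemployment Insurance: 6.71% × R$2,255.00 = R$151.31
Transit Levy: 7.97% × R$2,255.00 = R$179.72
Total withheld: R$209.32 + R$151.31 + R$179.72 = R$540.35
Net pay: R$2,255.00 − R$540.35 = R$1,714.65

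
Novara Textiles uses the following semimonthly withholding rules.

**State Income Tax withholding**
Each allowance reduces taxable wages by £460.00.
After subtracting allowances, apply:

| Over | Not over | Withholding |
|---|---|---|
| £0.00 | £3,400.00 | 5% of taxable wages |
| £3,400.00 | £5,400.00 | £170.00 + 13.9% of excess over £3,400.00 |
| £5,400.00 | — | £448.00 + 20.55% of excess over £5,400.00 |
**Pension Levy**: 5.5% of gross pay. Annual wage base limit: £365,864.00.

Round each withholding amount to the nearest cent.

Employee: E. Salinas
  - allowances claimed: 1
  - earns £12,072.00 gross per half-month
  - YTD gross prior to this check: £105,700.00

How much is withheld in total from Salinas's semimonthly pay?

State Income Tax: taxable = £12,072.00 − 1×£460.00 = £11,612.00
  £448.00 + 20.55% × (£11,612.00 − £5,400.00) = £448.00 + 20.55% × £6,212.00 = £1,724.57
Pension Levy: 5.5% × £12,072.00 = £663.96
Total: £1,724.57 + £663.96 = £2,388.53

£2,388.53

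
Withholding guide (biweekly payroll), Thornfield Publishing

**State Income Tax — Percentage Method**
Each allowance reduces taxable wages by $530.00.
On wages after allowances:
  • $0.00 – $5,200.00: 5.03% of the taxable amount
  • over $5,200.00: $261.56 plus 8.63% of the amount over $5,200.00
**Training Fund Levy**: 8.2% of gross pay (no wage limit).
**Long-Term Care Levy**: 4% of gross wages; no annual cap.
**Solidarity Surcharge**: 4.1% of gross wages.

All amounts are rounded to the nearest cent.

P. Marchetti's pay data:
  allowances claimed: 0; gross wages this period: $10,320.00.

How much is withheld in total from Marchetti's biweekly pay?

$2,385.58

State Income Tax: taxable = $10,320.00
  $261.56 + 8.63% × ($10,320.00 − $5,200.00) = $261.56 + 8.63% × $5,120.00 = $703.42
Training Fund Levy: 8.2% × $10,320.00 = $846.24
Long-Term Care Levy: 4% × $10,320.00 = $412.80
Solidarity Surcharge: 4.1% × $10,320.00 = $423.12
Total: $703.42 + $846.24 + $412.80 + $423.12 = $2,385.58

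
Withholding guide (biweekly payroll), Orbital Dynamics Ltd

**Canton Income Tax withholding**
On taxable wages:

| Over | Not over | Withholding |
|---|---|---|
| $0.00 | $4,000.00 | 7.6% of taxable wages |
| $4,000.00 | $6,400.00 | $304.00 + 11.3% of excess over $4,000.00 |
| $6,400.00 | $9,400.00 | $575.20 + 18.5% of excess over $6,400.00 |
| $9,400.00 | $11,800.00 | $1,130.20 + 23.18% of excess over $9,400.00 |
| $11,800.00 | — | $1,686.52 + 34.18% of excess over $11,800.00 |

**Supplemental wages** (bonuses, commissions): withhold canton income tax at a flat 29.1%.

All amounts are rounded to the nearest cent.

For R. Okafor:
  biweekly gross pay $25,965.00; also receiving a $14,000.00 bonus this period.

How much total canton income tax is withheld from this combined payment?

$10,602.12

Canton Income Tax: taxable = $25,965.00
  $1,686.52 + 34.18% × ($25,965.00 − $11,800.00) = $1,686.52 + 34.18% × $14,165.00 = $6,528.12
Supplemental (29.1% flat on bonus): 29.1% × $14,000.00 = $4,074.00
Total canton income tax: $6,528.12 + $4,074.00 = $10,602.12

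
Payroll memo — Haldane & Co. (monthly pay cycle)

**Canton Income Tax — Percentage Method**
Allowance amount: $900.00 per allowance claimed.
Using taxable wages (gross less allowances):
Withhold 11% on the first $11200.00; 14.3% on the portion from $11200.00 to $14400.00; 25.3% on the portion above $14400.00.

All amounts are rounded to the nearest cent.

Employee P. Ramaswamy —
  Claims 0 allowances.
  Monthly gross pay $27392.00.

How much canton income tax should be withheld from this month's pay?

$4976.58

Canton Income Tax: taxable = $27392.00
  $1689.60 + 25.3% × ($27392.00 − $14400.00) = $1689.60 + 25.3% × $12992.00 = $4976.58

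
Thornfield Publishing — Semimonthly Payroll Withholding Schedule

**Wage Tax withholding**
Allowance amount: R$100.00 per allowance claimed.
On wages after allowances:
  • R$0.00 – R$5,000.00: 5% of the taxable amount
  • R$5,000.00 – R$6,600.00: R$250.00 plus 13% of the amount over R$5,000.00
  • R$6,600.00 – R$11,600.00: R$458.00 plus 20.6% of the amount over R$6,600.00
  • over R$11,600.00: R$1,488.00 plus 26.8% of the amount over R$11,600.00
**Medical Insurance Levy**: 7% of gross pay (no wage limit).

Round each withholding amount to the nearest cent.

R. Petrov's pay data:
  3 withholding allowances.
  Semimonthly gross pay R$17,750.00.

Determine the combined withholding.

R$4,298.30

Wage Tax: taxable = R$17,750.00 − 3×R$100.00 = R$17,450.00
  R$1,488.00 + 26.8% × (R$17,450.00 − R$11,600.00) = R$1,488.00 + 26.8% × R$5,850.00 = R$3,055.80
Medical Insurance Levy: 7% × R$17,750.00 = R$1,242.50
Total: R$3,055.80 + R$1,242.50 = R$4,298.30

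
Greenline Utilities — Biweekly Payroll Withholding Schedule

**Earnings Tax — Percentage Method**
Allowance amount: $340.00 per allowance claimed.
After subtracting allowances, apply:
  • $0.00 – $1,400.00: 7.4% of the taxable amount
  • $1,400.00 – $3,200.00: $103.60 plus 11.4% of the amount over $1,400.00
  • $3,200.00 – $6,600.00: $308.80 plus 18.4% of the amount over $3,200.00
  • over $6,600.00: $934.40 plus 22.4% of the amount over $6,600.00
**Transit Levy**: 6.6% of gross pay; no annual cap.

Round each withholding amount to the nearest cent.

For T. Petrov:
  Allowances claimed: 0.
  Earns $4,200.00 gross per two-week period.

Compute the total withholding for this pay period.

Earnings Tax: taxable = $4,200.00
  $308.80 + 18.4% × ($4,200.00 − $3,200.00) = $308.80 + 18.4% × $1,000.00 = $492.80
Transit Levy: 6.6% × $4,200.00 = $277.20
Total: $492.80 + $277.20 = $770.00

$770.00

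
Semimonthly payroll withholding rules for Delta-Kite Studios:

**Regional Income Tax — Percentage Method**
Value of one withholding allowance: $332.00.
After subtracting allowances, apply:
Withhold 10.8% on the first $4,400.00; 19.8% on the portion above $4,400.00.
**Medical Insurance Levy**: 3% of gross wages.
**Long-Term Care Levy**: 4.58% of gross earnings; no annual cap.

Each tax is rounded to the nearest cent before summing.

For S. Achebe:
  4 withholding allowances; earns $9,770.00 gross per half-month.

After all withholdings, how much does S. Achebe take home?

Regional Income Tax: taxable = $9,770.00 − 4×$332.00 = $8,442.00
  $475.20 + 19.8% × ($8,442.00 − $4,400.00) = $475.20 + 19.8% × $4,042.00 = $1,275.52
Medical Insurance Levy: 3% × $9,770.00 = $293.10
Long-Term Care Levy: 4.58% × $9,770.00 = $447.47
Total withheld: $1,275.52 + $293.10 + $447.47 = $2,016.09
Net pay: $9,770.00 − $2,016.09 = $7,753.91

$7,753.91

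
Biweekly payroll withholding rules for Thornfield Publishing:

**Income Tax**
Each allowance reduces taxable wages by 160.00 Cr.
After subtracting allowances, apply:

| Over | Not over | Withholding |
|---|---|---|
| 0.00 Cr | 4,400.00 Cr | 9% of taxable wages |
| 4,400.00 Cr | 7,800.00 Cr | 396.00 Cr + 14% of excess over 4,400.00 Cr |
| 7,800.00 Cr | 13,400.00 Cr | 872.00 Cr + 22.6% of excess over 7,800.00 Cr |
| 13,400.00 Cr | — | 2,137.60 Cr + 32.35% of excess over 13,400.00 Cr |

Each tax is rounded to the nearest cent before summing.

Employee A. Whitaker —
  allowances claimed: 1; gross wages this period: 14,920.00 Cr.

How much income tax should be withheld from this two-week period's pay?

Income Tax: taxable = 14,920.00 Cr − 1×160.00 Cr = 14,760.00 Cr
  2,137.60 Cr + 32.35% × (14,760.00 Cr − 13,400.00 Cr) = 2,137.60 Cr + 32.35% × 1,360.00 Cr = 2,577.56 Cr

2,577.56 Cr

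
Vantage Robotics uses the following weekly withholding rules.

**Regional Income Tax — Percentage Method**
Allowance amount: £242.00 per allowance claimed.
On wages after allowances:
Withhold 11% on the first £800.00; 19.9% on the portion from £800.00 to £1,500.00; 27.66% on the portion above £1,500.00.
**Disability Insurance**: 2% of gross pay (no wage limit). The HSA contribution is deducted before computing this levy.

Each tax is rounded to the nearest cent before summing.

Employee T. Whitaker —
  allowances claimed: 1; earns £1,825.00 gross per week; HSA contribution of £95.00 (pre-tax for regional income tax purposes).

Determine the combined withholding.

Regional Income Tax: taxable = £1,825.00 − £95.00 − 1×£242.00 = £1,488.00
  £88.00 + 19.9% × (£1,488.00 − £800.00) = £88.00 + 19.9% × £688.00 = £224.91
Disability Insurance: 2% × £1,730.00 = £34.60
Total: £224.91 + £34.60 = £259.51

£259.51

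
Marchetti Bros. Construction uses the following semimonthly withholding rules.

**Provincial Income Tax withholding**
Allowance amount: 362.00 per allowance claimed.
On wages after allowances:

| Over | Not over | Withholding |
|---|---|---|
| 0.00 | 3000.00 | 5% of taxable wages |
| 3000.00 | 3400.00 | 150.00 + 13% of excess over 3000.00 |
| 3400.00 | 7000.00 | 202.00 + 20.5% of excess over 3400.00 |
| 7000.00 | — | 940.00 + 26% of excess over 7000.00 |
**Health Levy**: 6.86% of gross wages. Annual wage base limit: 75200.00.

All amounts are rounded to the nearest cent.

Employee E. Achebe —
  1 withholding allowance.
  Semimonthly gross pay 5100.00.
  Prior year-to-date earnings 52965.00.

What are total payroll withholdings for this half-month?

826.15

Provincial Income Tax: taxable = 5100.00 − 1×362.00 = 4738.00
  202.00 + 20.5% × (4738.00 − 3400.00) = 202.00 + 20.5% × 1338.00 = 476.29
Health Levy: 6.86% × 5100.00 = 349.86
Total: 476.29 + 349.86 = 826.15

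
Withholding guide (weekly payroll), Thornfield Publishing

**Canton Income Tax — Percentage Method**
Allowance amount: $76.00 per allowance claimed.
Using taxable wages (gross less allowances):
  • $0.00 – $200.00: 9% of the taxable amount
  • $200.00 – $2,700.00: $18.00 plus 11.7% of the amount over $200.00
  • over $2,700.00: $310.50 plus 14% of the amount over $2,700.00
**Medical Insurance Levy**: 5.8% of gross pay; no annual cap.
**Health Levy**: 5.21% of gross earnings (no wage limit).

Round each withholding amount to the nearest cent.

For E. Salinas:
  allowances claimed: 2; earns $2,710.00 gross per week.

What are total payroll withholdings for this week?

$592.26

Canton Income Tax: taxable = $2,710.00 − 2×$76.00 = $2,558.00
  $18.00 + 11.7% × ($2,558.00 − $200.00) = $18.00 + 11.7% × $2,358.00 = $293.89
Medical Insurance Levy: 5.8% × $2,710.00 = $157.18
Health Levy: 5.21% × $2,710.00 = $141.19
Total: $293.89 + $157.18 + $141.19 = $592.26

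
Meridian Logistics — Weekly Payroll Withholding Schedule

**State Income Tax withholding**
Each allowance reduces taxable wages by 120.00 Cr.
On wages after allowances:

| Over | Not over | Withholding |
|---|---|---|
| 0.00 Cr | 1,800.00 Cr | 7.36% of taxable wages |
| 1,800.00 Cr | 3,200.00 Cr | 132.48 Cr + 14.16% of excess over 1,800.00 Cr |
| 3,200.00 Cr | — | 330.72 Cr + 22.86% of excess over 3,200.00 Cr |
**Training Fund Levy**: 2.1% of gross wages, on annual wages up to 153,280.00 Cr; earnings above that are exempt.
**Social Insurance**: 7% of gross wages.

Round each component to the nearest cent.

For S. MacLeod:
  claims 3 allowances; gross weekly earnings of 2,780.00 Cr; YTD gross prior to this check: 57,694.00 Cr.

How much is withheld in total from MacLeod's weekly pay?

State Income Tax: taxable = 2,780.00 Cr − 3×120.00 Cr = 2,420.00 Cr
  132.48 Cr + 14.16% × (2,420.00 Cr − 1,800.00 Cr) = 132.48 Cr + 14.16% × 620.00 Cr = 220.27 Cr
Training Fund Levy: 2.1% × 2,780.00 Cr = 58.38 Cr
Social Insurance: 7% × 2,780.00 Cr = 194.60 Cr
Total: 220.27 Cr + 58.38 Cr + 194.60 Cr = 473.25 Cr

473.25 Cr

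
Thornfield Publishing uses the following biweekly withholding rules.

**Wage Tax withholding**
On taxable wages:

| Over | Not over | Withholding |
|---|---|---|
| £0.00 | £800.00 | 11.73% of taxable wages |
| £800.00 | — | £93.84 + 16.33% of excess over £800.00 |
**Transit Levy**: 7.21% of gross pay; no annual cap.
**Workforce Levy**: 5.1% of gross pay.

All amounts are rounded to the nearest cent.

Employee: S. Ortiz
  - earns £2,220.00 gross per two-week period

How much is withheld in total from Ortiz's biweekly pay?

Wage Tax: taxable = £2,220.00
  £93.84 + 16.33% × (£2,220.00 − £800.00) = £93.84 + 16.33% × £1,420.00 = £325.73
Transit Levy: 7.21% × £2,220.00 = £160.06
Workforce Levy: 5.1% × £2,220.00 = £113.22
Total: £325.73 + £160.06 + £113.22 = £599.01

£599.01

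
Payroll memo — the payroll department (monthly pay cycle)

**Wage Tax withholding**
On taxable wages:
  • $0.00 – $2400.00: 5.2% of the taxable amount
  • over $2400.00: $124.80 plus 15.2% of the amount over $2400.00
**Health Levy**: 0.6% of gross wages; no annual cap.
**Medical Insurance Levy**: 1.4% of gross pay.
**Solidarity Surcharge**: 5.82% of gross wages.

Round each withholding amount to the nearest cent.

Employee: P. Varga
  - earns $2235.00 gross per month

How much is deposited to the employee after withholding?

Wage Tax: taxable = $2235.00
  5.2% × $2235.00 = $116.22
Health Levy: 0.6% × $2235.00 = $13.41
Medical Insurance Levy: 1.4% × $2235.00 = $31.29
Solidarity Surcharge: 5.82% × $2235.00 = $130.08
Total withheld: $116.22 + $13.41 + $31.29 + $130.08 = $291.00
Net pay: $2235.00 − $291.00 = $1944.00

$1944.00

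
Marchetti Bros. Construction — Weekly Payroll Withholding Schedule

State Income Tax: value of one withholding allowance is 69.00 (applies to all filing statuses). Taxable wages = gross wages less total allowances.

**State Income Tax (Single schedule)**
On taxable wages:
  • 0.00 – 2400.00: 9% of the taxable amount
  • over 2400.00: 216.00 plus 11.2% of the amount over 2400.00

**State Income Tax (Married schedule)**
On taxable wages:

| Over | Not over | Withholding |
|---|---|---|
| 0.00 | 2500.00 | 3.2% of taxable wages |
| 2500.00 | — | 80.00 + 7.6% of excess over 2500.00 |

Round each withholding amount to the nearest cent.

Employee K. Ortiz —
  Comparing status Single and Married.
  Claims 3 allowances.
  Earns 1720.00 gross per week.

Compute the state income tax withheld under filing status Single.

136.17

State Income Tax (Single): taxable = 1720.00 − 3×69.00 = 1513.00
  9% × 1513.00 = 136.17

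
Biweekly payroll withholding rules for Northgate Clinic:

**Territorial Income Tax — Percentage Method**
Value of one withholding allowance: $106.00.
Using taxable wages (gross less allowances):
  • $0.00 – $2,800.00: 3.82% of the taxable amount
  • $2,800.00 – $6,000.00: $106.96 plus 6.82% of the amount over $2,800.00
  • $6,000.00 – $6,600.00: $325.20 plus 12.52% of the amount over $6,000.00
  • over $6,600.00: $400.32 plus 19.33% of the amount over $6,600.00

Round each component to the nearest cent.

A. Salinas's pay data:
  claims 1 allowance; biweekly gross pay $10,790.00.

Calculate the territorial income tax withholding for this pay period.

Territorial Income Tax: taxable = $10,790.00 − 1×$106.00 = $10,684.00
  $400.32 + 19.33% × ($10,684.00 − $6,600.00) = $400.32 + 19.33% × $4,084.00 = $1,189.76

$1,189.76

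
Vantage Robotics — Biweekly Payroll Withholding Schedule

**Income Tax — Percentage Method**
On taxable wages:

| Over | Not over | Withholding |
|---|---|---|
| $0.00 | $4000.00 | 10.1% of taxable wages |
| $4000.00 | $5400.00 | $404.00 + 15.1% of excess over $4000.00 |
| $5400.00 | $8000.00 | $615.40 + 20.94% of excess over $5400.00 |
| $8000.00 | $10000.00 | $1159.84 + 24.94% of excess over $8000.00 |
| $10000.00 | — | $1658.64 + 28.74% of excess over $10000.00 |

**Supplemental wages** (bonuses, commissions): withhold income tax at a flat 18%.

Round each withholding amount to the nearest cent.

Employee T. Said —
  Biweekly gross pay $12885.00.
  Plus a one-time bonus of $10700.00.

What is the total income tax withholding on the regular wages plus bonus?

$4413.79

Income Tax: taxable = $12885.00
  $1658.64 + 28.74% × ($12885.00 − $10000.00) = $1658.64 + 28.74% × $2885.00 = $2487.79
Supplemental (18% flat on bonus): 18% × $10700.00 = $1926.00
Total income tax: $2487.79 + $1926.00 = $4413.79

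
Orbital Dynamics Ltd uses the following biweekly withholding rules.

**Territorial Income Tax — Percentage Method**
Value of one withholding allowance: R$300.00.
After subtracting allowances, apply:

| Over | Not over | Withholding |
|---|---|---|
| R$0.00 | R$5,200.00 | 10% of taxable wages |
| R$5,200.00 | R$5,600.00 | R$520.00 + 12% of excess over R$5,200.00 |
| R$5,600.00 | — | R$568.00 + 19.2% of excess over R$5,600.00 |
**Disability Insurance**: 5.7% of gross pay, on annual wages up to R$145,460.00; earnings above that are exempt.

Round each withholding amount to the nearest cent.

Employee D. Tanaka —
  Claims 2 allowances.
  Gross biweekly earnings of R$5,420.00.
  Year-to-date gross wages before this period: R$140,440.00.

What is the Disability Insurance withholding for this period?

R$286.14

Disability Insurance: cap R$145,460.00 − YTD R$140,440.00 = R$5,020.00 subject; 5.7% × R$5,020.00 = R$286.14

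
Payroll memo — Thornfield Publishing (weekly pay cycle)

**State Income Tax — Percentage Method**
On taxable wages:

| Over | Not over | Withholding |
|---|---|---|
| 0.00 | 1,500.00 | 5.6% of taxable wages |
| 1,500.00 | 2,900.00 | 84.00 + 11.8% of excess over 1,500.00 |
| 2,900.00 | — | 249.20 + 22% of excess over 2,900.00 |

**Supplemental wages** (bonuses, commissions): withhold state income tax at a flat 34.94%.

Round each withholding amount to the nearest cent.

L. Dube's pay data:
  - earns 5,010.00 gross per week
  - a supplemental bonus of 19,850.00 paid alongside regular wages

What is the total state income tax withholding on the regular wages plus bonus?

State Income Tax: taxable = 5,010.00
  249.20 + 22% × (5,010.00 − 2,900.00) = 249.20 + 22% × 2,110.00 = 713.40
Supplemental (34.94% flat on bonus): 34.94% × 19,850.00 = 6,935.59
Total state income tax: 713.40 + 6,935.59 = 7,648.99

7,648.99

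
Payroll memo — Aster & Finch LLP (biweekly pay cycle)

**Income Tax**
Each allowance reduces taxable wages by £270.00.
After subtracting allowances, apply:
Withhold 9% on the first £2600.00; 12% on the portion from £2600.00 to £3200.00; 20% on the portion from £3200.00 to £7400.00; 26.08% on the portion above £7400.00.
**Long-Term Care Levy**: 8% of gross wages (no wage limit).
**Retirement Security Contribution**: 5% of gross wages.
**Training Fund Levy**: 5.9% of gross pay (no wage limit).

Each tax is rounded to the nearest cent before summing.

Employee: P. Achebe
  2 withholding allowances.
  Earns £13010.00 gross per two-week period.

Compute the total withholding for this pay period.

£4927.15

Income Tax: taxable = £13010.00 − 2×£270.00 = £12470.00
  £1146.00 + 26.08% × (£12470.00 − £7400.00) = £1146.00 + 26.08% × £5070.00 = £2468.26
Long-Term Care Levy: 8% × £13010.00 = £1040.80
Retirement Security Contribution: 5% × £13010.00 = £650.50
Training Fund Levy: 5.9% × £13010.00 = £767.59
Total: £2468.26 + £1040.80 + £650.50 + £767.59 = £4927.15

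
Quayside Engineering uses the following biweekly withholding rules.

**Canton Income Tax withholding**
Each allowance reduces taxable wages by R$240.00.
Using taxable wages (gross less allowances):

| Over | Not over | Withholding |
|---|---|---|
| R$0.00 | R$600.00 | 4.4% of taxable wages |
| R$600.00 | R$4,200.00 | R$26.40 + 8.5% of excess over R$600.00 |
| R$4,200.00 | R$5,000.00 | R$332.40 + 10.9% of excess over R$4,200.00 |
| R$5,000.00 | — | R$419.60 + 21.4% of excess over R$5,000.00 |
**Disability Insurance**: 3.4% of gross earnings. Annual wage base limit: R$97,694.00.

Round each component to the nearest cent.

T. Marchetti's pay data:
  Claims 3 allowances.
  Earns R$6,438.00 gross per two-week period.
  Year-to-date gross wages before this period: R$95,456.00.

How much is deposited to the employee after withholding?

Canton Income Tax: taxable = R$6,438.00 − 3×R$240.00 = R$5,718.00
  R$419.60 + 21.4% × (R$5,718.00 − R$5,000.00) = R$419.60 + 21.4% × R$718.00 = R$573.25
Disability Insurance: cap R$97,694.00 − YTD R$95,456.00 = R$2,238.00 subject; 3.4% × R$2,238.00 = R$76.09
Total withheld: R$573.25 + R$76.09 = R$649.34
Net pay: R$6,438.00 − R$649.34 = R$5,788.66

R$5,788.66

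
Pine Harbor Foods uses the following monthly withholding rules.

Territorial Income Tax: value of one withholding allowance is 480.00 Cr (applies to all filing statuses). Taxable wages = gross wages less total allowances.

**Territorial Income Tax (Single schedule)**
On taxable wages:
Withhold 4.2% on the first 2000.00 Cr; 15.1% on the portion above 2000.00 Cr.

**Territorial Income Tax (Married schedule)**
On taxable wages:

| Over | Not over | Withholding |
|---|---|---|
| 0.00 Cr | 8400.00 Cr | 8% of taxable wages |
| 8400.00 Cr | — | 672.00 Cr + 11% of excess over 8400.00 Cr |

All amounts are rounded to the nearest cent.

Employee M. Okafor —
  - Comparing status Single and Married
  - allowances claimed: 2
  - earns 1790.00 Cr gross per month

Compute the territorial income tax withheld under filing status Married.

66.40 Cr

Territorial Income Tax (Married): taxable = 1790.00 Cr − 2×480.00 Cr = 830.00 Cr
  8% × 830.00 Cr = 66.40 Cr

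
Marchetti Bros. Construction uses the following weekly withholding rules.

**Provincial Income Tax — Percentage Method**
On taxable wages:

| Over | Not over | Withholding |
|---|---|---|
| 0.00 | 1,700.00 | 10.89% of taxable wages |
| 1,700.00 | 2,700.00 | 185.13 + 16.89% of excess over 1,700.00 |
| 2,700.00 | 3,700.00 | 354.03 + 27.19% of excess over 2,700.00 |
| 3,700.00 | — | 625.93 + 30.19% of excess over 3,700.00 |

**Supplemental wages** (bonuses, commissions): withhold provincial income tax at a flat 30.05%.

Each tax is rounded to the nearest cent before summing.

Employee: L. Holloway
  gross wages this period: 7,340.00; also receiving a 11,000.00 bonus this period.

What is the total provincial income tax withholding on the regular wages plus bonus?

Provincial Income Tax: taxable = 7,340.00
  625.93 + 30.19% × (7,340.00 − 3,700.00) = 625.93 + 30.19% × 3,640.00 = 1,724.85
Supplemental (30.05% flat on bonus): 30.05% × 11,000.00 = 3,305.50
Total provincial income tax: 1,724.85 + 3,305.50 = 5,030.35

5,030.35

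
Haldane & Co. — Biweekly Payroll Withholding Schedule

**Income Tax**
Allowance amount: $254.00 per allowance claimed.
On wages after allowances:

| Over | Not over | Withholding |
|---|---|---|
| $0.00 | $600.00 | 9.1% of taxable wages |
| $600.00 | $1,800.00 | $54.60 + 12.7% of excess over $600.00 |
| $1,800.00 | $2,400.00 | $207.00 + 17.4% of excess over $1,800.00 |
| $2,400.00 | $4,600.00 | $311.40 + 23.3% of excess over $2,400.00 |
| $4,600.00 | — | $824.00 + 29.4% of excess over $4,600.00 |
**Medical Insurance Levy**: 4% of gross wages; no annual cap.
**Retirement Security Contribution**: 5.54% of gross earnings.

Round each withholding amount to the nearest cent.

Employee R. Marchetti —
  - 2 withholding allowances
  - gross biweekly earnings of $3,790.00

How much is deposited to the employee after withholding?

$2,911.52

Income Tax: taxable = $3,790.00 − 2×$254.00 = $3,282.00
  $311.40 + 23.3% × ($3,282.00 − $2,400.00) = $311.40 + 23.3% × $882.00 = $516.91
Medical Insurance Levy: 4% × $3,790.00 = $151.60
Retirement Security Contribution: 5.54% × $3,790.00 = $209.97
Total withheld: $516.91 + $151.60 + $209.97 = $878.48
Net pay: $3,790.00 − $878.48 = $2,911.52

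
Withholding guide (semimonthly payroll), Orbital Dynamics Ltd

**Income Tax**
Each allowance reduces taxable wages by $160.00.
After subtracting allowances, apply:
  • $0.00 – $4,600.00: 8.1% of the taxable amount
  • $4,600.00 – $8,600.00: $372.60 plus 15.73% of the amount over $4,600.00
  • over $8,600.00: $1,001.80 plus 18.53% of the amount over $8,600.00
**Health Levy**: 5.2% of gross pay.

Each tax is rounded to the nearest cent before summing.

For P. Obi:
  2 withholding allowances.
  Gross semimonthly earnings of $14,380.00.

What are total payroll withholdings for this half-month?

Income Tax: taxable = $14,380.00 − 2×$160.00 = $14,060.00
  $1,001.80 + 18.53% × ($14,060.00 − $8,600.00) = $1,001.80 + 18.53% × $5,460.00 = $2,013.54
Health Levy: 5.2% × $14,380.00 = $747.76
Total: $2,013.54 + $747.76 = $2,761.30

$2,761.30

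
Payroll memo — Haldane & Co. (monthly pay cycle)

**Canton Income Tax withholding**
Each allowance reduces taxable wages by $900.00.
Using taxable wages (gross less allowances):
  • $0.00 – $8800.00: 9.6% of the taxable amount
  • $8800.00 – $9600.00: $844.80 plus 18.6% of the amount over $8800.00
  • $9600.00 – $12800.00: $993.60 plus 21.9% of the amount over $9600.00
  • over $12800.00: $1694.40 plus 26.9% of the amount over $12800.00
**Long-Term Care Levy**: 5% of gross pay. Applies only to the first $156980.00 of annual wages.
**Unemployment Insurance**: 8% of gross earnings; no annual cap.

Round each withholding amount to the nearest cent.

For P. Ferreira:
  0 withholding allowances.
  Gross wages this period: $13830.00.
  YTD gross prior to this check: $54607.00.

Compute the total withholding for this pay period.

$3769.37

Canton Income Tax: taxable = $13830.00
  $1694.40 + 26.9% × ($13830.00 − $12800.00) = $1694.40 + 26.9% × $1030.00 = $1971.47
Long-Term Care Levy: 5% × $13830.00 = $691.50
Unemployment Insurance: 8% × $13830.00 = $1106.40
Total: $1971.47 + $691.50 + $1106.40 = $3769.37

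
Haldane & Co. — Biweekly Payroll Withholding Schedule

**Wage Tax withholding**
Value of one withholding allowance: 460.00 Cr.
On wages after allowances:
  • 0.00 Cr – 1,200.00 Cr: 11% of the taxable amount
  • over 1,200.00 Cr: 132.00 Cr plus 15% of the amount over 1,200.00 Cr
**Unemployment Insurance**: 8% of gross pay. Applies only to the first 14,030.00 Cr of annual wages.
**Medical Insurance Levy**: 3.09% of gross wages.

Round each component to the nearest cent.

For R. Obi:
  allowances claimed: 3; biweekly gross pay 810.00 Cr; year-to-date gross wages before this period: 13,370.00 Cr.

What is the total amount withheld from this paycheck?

77.83 Cr

Wage Tax: taxable = 810.00 Cr − 3×460.00 Cr = -570.00 Cr
  Taxable ≤ 0 → 0.00 Cr
Unemployment Insurance: cap 14,030.00 Cr − YTD 13,370.00 Cr = 660.00 Cr subject; 8% × 660.00 Cr = 52.80 Cr
Medical Insurance Levy: 3.09% × 810.00 Cr = 25.03 Cr
Total: 0.00 Cr + 52.80 Cr + 25.03 Cr = 77.83 Cr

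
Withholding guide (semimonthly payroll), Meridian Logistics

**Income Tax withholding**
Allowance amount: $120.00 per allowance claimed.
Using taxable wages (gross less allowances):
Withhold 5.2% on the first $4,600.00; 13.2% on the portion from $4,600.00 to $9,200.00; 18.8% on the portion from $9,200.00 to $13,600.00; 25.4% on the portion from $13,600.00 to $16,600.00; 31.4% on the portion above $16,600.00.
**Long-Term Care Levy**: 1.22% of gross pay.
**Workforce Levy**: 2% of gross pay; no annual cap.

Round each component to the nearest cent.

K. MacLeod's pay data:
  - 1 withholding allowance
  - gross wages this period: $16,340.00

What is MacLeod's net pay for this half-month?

$13,474.77

Income Tax: taxable = $16,340.00 − 1×$120.00 = $16,220.00
  $1,673.60 + 25.4% × ($16,220.00 − $13,600.00) = $1,673.60 + 25.4% × $2,620.00 = $2,339.08
Long-Term Care Levy: 1.22% × $16,340.00 = $199.35
Workforce Levy: 2% × $16,340.00 = $326.80
Total withheld: $2,339.08 + $199.35 + $326.80 = $2,865.23
Net pay: $16,340.00 − $2,865.23 = $13,474.77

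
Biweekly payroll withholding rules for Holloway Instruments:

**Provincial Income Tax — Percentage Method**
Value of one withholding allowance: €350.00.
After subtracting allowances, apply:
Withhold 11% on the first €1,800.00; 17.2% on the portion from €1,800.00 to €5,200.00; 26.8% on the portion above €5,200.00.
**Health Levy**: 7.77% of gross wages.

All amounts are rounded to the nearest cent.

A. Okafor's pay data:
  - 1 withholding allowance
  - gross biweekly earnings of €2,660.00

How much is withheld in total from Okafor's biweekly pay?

€492.40

Provincial Income Tax: taxable = €2,660.00 − 1×€350.00 = €2,310.00
  €198.00 + 17.2% × (€2,310.00 − €1,800.00) = €198.00 + 17.2% × €510.00 = €285.72
Health Levy: 7.77% × €2,660.00 = €206.68
Total: €285.72 + €206.68 = €492.40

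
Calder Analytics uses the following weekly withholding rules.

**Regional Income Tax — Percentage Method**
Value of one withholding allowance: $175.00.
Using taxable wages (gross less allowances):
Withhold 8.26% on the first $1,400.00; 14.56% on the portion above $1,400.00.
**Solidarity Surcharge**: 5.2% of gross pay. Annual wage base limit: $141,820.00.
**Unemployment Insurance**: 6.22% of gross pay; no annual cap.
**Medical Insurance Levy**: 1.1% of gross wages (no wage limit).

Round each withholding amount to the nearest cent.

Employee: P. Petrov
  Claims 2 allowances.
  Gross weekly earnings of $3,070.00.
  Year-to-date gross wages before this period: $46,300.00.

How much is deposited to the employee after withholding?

Regional Income Tax: taxable = $3,070.00 − 2×$175.00 = $2,720.00
  $115.64 + 14.56% × ($2,720.00 − $1,400.00) = $115.64 + 14.56% × $1,320.00 = $307.83
Solidarity Surcharge: 5.2% × $3,070.00 = $159.64
Unemployment Insurance: 6.22% × $3,070.00 = $190.95
Medical Insurance Levy: 1.1% × $3,070.00 = $33.77
Total withheld: $307.83 + $159.64 + $190.95 + $33.77 = $692.19
Net pay: $3,070.00 − $692.19 = $2,377.81

$2,377.81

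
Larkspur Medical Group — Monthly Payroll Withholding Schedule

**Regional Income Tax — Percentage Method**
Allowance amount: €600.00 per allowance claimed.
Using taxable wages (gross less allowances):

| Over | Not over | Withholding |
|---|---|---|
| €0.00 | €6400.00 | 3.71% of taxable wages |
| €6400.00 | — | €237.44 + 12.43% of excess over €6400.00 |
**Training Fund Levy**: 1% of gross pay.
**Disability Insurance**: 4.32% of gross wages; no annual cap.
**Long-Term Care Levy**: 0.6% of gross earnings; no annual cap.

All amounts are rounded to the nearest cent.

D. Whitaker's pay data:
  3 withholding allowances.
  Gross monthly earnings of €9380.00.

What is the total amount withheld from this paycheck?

€939.41

Regional Income Tax: taxable = €9380.00 − 3×€600.00 = €7580.00
  €237.44 + 12.43% × (€7580.00 − €6400.00) = €237.44 + 12.43% × €1180.00 = €384.11
Training Fund Levy: 1% × €9380.00 = €93.80
Disability Insurance: 4.32% × €9380.00 = €405.22
Long-Term Care Levy: 0.6% × €9380.00 = €56.28
Total: €384.11 + €93.80 + €405.22 + €56.28 = €939.41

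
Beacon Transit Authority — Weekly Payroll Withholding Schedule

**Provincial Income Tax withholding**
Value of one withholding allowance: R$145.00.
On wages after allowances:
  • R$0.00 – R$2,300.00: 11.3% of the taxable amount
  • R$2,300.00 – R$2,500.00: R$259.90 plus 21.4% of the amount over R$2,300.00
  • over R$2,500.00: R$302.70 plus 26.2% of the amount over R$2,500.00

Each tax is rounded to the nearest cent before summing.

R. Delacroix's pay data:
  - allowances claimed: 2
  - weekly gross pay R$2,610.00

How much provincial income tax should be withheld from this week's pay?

R$264.18

Provincial Income Tax: taxable = R$2,610.00 − 2×R$145.00 = R$2,320.00
  R$259.90 + 21.4% × (R$2,320.00 − R$2,300.00) = R$259.90 + 21.4% × R$20.00 = R$264.18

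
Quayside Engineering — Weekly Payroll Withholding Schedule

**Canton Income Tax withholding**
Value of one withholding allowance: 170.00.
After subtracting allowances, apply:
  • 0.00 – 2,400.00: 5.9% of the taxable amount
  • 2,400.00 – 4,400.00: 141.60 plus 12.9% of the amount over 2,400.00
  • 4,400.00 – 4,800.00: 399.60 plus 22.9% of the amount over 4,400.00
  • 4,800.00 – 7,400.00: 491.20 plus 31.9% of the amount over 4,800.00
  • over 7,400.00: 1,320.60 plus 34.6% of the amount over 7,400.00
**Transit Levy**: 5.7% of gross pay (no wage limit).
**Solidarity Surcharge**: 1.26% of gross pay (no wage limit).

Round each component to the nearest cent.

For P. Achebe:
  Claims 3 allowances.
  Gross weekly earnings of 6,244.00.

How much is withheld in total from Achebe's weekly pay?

Canton Income Tax: taxable = 6,244.00 − 3×170.00 = 5,734.00
  491.20 + 31.9% × (5,734.00 − 4,800.00) = 491.20 + 31.9% × 934.00 = 789.15
Transit Levy: 5.7% × 6,244.00 = 355.91
Solidarity Surcharge: 1.26% × 6,244.00 = 78.67
Total: 789.15 + 355.91 + 78.67 = 1,223.73

1,223.73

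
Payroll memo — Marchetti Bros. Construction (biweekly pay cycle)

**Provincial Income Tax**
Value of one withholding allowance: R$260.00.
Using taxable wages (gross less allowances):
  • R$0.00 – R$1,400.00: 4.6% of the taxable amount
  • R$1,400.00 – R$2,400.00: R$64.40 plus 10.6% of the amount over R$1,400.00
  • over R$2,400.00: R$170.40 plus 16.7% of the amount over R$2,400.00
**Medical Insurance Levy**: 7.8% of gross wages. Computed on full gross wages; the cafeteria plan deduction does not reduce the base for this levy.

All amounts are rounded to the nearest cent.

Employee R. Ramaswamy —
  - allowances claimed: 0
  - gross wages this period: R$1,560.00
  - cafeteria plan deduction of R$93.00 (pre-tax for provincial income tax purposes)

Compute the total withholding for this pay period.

Provincial Income Tax: taxable = R$1,560.00 − R$93.00 = R$1,467.00
  R$64.40 + 10.6% × (R$1,467.00 − R$1,400.00) = R$64.40 + 10.6% × R$67.00 = R$71.50
Medical Insurance Levy: 7.8% × R$1,560.00 = R$121.68
Total: R$71.50 + R$121.68 = R$193.18

R$193.18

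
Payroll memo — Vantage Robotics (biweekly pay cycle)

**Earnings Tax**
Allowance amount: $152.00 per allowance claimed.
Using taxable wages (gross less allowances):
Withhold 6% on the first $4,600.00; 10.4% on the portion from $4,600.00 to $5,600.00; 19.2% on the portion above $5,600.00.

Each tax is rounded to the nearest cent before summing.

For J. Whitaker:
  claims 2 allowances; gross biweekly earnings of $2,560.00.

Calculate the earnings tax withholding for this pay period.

$135.36

Earnings Tax: taxable = $2,560.00 − 2×$152.00 = $2,256.00
  6% × $2,256.00 = $135.36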